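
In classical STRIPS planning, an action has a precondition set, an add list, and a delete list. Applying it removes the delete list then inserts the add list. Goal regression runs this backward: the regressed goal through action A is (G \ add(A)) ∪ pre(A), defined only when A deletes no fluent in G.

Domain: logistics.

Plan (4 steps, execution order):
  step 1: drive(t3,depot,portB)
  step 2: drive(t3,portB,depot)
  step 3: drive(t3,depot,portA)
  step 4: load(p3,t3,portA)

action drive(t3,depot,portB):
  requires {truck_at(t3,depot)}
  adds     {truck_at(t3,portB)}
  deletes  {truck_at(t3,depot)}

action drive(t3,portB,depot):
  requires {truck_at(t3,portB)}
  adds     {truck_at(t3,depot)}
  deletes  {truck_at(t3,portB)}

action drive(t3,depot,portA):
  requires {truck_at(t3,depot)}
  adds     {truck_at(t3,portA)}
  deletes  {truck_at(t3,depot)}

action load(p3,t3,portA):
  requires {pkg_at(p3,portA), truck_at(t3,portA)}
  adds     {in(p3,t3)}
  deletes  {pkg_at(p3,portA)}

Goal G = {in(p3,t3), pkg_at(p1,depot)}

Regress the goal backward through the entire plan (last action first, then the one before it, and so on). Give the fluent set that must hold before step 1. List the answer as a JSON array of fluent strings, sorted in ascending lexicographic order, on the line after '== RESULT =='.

Regress step by step:
  through step 4 (load(p3,t3,portA)): drop {in(p3,t3)}, keep {pkg_at(p1,depot)}, require {pkg_at(p3,portA), truck_at(t3,portA)}
    → {pkg_at(p1,depot), pkg_at(p3,portA), truck_at(t3,portA)}
  through step 3 (drive(t3,depot,portA)): drop {truck_at(t3,portA)}, keep {pkg_at(p1,depot), pkg_at(p3,portA)}, require {truck_at(t3,depot)}
    → {pkg_at(p1,depot), pkg_at(p3,portA), truck_at(t3,depot)}
  through step 2 (drive(t3,portB,depot)): drop {truck_at(t3,depot)}, keep {pkg_at(p1,depot), pkg_at(p3,portA)}, require {truck_at(t3,portB)}
    → {pkg_at(p1,depot), pkg_at(p3,portA), truck_at(t3,portB)}
  through step 1 (drive(t3,depot,portB)): drop {truck_at(t3,portB)}, keep {pkg_at(p1,depot), pkg_at(p3,portA)}, require {truck_at(t3,depot)}
    → {pkg_at(p1,depot), pkg_at(p3,portA), truck_at(t3,depot)}

== RESULT ==
["pkg_at(p1,depot)", "pkg_at(p3,portA)", "truck_at(t3,depot)"]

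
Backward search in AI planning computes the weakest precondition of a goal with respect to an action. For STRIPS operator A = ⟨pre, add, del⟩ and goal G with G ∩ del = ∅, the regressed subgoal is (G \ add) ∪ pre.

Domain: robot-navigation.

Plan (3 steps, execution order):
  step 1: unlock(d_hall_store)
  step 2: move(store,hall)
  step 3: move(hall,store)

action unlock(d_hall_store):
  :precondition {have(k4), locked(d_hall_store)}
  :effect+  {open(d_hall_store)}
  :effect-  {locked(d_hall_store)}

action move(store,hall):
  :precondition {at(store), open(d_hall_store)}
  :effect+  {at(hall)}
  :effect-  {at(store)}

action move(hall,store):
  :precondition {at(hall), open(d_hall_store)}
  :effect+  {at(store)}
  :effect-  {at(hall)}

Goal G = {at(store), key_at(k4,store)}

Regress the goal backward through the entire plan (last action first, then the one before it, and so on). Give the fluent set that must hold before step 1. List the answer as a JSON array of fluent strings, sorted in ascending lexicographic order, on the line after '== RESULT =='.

Regress step by step:
  through step 3 (move(hall,store)): drop {at(store)}, keep {key_at(k4,store)}, require {at(hall), open(d_hall_store)}
    → {at(hall), key_at(k4,store), open(d_hall_store)}
  through step 2 (move(store,hall)): drop {at(hall)}, keep {key_at(k4,store), open(d_hall_store)}, require {at(store), open(d_hall_store)}
    → {at(store), key_at(k4,store), open(d_hall_store)}
  through step 1 (unlock(d_hall_store)): drop {open(d_hall_store)}, keep {at(store), key_at(k4,store)}, require {have(k4), locked(d_hall_store)}
    → {at(store), have(k4), key_at(k4,store), locked(d_hall_store)}

== RESULT ==
["at(store)", "have(k4)", "key_at(k4,store)", "locked(d_hall_store)"]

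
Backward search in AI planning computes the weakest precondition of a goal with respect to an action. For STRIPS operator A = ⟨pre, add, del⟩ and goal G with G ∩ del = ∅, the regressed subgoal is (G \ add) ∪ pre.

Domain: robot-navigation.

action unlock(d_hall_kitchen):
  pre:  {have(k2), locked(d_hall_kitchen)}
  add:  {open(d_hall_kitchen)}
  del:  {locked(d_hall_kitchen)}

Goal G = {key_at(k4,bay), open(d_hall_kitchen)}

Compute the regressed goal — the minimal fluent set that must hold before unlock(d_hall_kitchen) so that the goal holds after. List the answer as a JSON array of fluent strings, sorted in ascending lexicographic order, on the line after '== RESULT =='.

Compute (G \ add) ∪ pre:
  G ∩ del = {}  (empty — regression defined)
  G \ add = {key_at(k4,bay), open(d_hall_kitchen)} \ {open(d_hall_kitchen)} = {key_at(k4,bay)}
  ∪ pre   = {key_at(k4,bay)} ∪ {have(k2), locked(d_hall_kitchen)}
          = {have(k2), key_at(k4,bay), locked(d_hall_kitchen)}

== RESULT ==
["have(k2)", "key_at(k4,bay)", "locked(d_hall_kitchen)"]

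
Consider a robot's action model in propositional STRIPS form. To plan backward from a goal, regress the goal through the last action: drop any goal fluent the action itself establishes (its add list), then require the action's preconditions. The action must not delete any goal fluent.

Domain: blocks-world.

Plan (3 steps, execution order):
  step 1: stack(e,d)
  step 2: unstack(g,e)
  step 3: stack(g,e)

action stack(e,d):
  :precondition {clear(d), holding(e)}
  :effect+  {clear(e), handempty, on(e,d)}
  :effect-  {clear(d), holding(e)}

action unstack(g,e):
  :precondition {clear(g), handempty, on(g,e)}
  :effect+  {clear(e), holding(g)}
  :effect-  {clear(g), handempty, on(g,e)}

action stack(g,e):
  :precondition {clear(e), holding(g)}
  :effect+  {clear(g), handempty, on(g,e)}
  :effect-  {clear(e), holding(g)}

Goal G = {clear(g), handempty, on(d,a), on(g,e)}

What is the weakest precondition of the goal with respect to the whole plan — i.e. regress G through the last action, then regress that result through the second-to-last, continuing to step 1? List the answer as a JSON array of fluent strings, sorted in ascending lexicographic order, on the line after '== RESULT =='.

Regress step by step:
  through step 3 (stack(g,e)): drop {clear(g), handempty, on(g,e)}, keep {on(d,a)}, require {clear(e), holding(g)}
    → {clear(e), holding(g), on(d,a)}
  through step 2 (unstack(g,e)): drop {clear(e), holding(g)}, keep {on(d,a)}, require {clear(g), handempty, on(g,e)}
    → {clear(g), handempty, on(d,a), on(g,e)}
  through step 1 (stack(e,d)): drop {handempty}, keep {clear(g), on(d,a), on(g,e)}, require {clear(d), holding(e)}
    → {clear(d), clear(g), holding(e), on(d,a), on(g,e)}

== RESULT ==
["clear(d)", "clear(g)", "holding(e)", "on(d,a)", "on(g,e)"]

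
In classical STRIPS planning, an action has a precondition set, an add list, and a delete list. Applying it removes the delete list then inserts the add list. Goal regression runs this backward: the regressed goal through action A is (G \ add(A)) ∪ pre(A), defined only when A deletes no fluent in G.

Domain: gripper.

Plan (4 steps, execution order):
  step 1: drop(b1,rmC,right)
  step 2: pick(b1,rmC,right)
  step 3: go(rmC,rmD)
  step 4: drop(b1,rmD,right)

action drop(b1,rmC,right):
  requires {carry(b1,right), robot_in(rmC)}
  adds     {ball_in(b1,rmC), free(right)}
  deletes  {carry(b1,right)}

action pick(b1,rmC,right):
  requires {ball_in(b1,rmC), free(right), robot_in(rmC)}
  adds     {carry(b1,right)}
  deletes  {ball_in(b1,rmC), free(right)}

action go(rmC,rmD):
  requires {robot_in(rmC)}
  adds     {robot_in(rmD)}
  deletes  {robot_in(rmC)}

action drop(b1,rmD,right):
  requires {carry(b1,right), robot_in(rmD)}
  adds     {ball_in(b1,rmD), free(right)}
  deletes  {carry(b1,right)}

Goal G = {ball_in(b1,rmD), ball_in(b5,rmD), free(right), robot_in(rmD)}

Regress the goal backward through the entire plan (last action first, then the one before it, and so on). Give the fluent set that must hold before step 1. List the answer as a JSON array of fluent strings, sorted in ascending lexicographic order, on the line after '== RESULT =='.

Work backward from the goal:
  through step 4 (drop(b1,rmD,right)): drop {ball_in(b1,rmD), free(right)}, keep {ball_in(b5,rmD), robot_in(rmD)}, require {carry(b1,right), robot_in(rmD)}
    → {ball_in(b5,rmD), carry(b1,right), robot_in(rmD)}
  through step 3 (go(rmC,rmD)): drop {robot_in(rmD)}, keep {ball_in(b5,rmD), carry(b1,right)}, require {robot_in(rmC)}
    → {ball_in(b5,rmD), carry(b1,right), robot_in(rmC)}
  through step 2 (pick(b1,rmC,right)): drop {carry(b1,right)}, keep {ball_in(b5,rmD), robot_in(rmC)}, require {ball_in(b1,rmC), free(right), robot_in(rmC)}
    → {ball_in(b1,rmC), ball_in(b5,rmD), free(right), robot_in(rmC)}
  through step 1 (drop(b1,rmC,right)): drop {ball_in(b1,rmC), free(right)}, keep {ball_in(b5,rmD), robot_in(rmC)}, require {carry(b1,right), robot_in(rmC)}
    → {ball_in(b5,rmD), carry(b1,right), robot_in(rmC)}

== RESULT ==
["ball_in(b5,rmD)", "carry(b1,right)", "robot_in(rmC)"]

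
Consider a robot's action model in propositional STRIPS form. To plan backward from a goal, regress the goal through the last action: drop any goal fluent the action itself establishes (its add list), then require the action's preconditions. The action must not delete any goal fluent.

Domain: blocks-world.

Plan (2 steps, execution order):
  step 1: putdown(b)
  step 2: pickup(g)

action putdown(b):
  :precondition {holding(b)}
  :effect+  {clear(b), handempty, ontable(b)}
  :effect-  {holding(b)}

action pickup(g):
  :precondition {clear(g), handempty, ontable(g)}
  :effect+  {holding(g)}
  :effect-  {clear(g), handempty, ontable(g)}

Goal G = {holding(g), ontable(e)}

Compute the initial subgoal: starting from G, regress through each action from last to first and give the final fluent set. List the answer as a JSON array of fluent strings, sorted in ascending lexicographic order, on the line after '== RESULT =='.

Regress step by step:
  through step 2 (pickup(g)): drop {holding(g)}, keep {ontable(e)}, require {clear(g), handempty, ontable(g)}
    → {clear(g), handempty, ontable(e), ontable(g)}
  through step 1 (putdown(b)): drop {handempty}, keep {clear(g), ontable(e), ontable(g)}, require {holding(b)}
    → {clear(g), holding(b), ontable(e), ontable(g)}

== RESULT ==
["clear(g)", "holding(b)", "ontable(e)", "ontable(g)"]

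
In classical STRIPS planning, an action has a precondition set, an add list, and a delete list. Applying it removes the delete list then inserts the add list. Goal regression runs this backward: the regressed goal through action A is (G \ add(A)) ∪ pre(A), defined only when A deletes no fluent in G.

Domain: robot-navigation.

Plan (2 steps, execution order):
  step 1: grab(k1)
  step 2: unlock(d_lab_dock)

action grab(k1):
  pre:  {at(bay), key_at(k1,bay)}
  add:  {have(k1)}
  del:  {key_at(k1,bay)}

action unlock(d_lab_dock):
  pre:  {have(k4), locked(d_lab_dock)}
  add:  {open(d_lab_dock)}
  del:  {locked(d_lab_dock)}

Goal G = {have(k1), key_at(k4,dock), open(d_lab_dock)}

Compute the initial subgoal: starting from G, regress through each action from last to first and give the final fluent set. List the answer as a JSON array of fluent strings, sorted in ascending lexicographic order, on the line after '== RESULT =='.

Work backward from the goal:
  through step 2 (unlock(d_lab_dock)): drop {open(d_lab_dock)}, keep {have(k1), key_at(k4,dock)}, require {have(k4), locked(d_lab_dock)}
    → {have(k1), have(k4), key_at(k4,dock), locked(d_lab_dock)}
  through step 1 (grab(k1)): drop {have(k1)}, keep {have(k4), key_at(k4,dock), locked(d_lab_dock)}, require {at(bay), key_at(k1,bay)}
    → {at(bay), have(k4), key_at(k1,bay), key_at(k4,dock), locked(d_lab_dock)}

== RESULT ==
["at(bay)", "have(k4)", "key_at(k1,bay)", "key_at(k4,dock)", "locked(d_lab_dock)"]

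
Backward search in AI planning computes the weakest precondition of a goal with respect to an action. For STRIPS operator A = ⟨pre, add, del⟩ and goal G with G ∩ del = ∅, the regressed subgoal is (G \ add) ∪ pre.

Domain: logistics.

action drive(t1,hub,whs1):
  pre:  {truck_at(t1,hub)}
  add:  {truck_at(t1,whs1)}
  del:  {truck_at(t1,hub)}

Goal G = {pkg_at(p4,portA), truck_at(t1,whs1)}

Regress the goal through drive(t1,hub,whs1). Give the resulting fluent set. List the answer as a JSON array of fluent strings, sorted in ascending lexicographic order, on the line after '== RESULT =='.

Compute (G \ add) ∪ pre:
  G ∩ del = {}  (empty — regression defined)
  G \ add = {pkg_at(p4,portA), truck_at(t1,whs1)} \ {truck_at(t1,whs1)} = {pkg_at(p4,portA)}
  ∪ pre   = {pkg_at(p4,portA)} ∪ {truck_at(t1,hub)}
          = {pkg_at(p4,portA), truck_at(t1,hub)}

== RESULT ==
["pkg_at(p4,portA)", "truck_at(t1,hub)"]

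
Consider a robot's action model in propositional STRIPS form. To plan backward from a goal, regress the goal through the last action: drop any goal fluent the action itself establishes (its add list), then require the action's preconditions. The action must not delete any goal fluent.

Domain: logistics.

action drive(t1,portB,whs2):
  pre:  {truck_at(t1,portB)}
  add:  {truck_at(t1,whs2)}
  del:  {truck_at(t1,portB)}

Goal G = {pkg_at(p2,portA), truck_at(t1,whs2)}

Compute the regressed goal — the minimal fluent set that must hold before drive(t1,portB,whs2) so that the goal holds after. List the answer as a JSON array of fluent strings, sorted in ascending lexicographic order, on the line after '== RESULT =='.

Compute (G \ add) ∪ pre:
  G ∩ del = {}  (empty — regression defined)
  G \ add = {pkg_at(p2,portA), truck_at(t1,whs2)} \ {truck_at(t1,whs2)} = {pkg_at(p2,portA)}
  ∪ pre   = {pkg_at(p2,portA)} ∪ {truck_at(t1,portB)}
          = {pkg_at(p2,portA), truck_at(t1,portB)}

== RESULT ==
["pkg_at(p2,portA)", "truck_at(t1,portB)"]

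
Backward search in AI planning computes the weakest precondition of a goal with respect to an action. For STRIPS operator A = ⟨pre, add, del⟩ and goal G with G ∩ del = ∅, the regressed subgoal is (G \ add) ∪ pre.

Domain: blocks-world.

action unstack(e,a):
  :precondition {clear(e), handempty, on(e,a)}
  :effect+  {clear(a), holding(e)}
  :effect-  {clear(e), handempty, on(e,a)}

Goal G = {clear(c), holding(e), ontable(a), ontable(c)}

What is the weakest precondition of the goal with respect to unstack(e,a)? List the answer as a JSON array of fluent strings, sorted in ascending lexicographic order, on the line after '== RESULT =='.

Regress:
  G ∩ del = {}  (empty — regression defined)
  G \ add = {clear(c), holding(e), ontable(a), ontable(c)} \ {clear(a), holding(e)} = {clear(c), ontable(a), ontable(c)}
  ∪ pre   = {clear(c), ontable(a), ontable(c)} ∪ {clear(e), handempty, on(e,a)}
          = {clear(c), clear(e), handempty, on(e,a), ontable(a), ontable(c)}

== RESULT ==
["clear(c)", "clear(e)", "handempty", "on(e,a)", "ontable(a)", "ontable(c)"]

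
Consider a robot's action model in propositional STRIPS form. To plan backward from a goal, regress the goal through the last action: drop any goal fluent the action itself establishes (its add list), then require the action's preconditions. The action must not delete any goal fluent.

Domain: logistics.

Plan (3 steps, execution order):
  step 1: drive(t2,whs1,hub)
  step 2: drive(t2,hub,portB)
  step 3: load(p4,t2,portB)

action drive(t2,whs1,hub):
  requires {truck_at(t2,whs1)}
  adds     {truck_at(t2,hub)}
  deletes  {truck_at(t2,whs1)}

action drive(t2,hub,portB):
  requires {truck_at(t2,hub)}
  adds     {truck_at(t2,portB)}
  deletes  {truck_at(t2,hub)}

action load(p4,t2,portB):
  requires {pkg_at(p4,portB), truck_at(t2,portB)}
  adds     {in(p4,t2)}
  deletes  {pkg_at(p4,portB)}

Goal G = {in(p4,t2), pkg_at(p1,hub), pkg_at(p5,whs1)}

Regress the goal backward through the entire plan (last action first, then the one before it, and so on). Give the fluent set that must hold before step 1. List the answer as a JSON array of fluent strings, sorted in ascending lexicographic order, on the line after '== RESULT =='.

Work backward from the goal:
  through step 3 (load(p4,t2,portB)): drop {in(p4,t2)}, keep {pkg_at(p1,hub), pkg_at(p5,whs1)}, require {pkg_at(p4,portB), truck_at(t2,portB)}
    → {pkg_at(p1,hub), pkg_at(p4,portB), pkg_at(p5,whs1), truck_at(t2,portB)}
  through step 2 (drive(t2,hub,portB)): drop {truck_at(t2,portB)}, keep {pkg_at(p1,hub), pkg_at(p4,portB), pkg_at(p5,whs1)}, require {truck_at(t2,hub)}
    → {pkg_at(p1,hub), pkg_at(p4,portB), pkg_at(p5,whs1), truck_at(t2,hub)}
  through step 1 (drive(t2,whs1,hub)): drop {truck_at(t2,hub)}, keep {pkg_at(p1,hub), pkg_at(p4,portB), pkg_at(p5,whs1)}, require {truck_at(t2,whs1)}
    → {pkg_at(p1,hub), pkg_at(p4,portB), pkg_at(p5,whs1), truck_at(t2,whs1)}

== RESULT ==
["pkg_at(p1,hub)", "pkg_at(p4,portB)", "pkg_at(p5,whs1)", "truck_at(t2,whs1)"]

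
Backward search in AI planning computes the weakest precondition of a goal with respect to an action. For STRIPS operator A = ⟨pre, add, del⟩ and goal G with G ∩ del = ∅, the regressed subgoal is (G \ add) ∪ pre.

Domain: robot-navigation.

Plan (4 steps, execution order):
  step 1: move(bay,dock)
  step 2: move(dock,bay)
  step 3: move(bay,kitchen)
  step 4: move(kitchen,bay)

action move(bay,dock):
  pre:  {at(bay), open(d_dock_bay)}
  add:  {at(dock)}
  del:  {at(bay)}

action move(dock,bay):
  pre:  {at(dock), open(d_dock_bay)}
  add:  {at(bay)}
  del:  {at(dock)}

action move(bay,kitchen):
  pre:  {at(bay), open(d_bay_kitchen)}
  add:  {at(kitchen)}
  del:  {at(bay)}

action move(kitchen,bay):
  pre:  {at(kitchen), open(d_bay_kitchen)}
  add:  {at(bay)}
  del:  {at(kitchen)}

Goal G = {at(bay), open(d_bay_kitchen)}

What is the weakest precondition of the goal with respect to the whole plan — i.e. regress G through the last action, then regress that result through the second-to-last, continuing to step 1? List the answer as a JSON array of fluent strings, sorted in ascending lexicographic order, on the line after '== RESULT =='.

Work backward from the goal:
  through step 4 (move(kitchen,bay)): drop {at(bay)}, keep {open(d_bay_kitchen)}, require {at(kitchen), open(d_bay_kitchen)}
    → {at(kitchen), open(d_bay_kitchen)}
  through step 3 (move(bay,kitchen)): drop {at(kitchen)}, keep {open(d_bay_kitchen)}, require {at(bay), open(d_bay_kitchen)}
    → {at(bay), open(d_bay_kitchen)}
  through step 2 (move(dock,bay)): drop {at(bay)}, keep {open(d_bay_kitchen)}, require {at(dock), open(d_dock_bay)}
    → {at(dock), open(d_bay_kitchen), open(d_dock_bay)}
  through step 1 (move(bay,dock)): drop {at(dock)}, keep {open(d_bay_kitchen), open(d_dock_bay)}, require {at(bay), open(d_dock_bay)}
    → {at(bay), open(d_bay_kitchen), open(d_dock_bay)}

== RESULT ==
["at(bay)", "open(d_bay_kitchen)", "open(d_dock_bay)"]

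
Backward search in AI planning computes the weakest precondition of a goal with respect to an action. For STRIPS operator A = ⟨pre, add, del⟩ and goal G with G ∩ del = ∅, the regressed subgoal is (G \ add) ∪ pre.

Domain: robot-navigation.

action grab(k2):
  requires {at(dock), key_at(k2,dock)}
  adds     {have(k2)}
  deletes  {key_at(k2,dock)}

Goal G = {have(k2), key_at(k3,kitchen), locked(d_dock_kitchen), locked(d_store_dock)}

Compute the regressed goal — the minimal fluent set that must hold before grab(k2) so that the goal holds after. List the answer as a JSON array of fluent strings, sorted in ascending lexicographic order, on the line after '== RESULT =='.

Regress:
  G ∩ del = {}  (empty — regression defined)
  G \ add = {have(k2), key_at(k3,kitchen), locked(d_dock_kitchen), locked(d_store_dock)} \ {have(k2)} = {key_at(k3,kitchen), locked(d_dock_kitchen), locked(d_store_dock)}
  ∪ pre   = {key_at(k3,kitchen), locked(d_dock_kitchen), locked(d_store_dock)} ∪ {at(dock), key_at(k2,dock)}
          = {at(dock), key_at(k2,dock), key_at(k3,kitchen), locked(d_dock_kitchen), locked(d_store_dock)}

== RESULT ==
["at(dock)", "key_at(k2,dock)", "key_at(k3,kitchen)", "locked(d_dock_kitchen)", "locked(d_store_dock)"]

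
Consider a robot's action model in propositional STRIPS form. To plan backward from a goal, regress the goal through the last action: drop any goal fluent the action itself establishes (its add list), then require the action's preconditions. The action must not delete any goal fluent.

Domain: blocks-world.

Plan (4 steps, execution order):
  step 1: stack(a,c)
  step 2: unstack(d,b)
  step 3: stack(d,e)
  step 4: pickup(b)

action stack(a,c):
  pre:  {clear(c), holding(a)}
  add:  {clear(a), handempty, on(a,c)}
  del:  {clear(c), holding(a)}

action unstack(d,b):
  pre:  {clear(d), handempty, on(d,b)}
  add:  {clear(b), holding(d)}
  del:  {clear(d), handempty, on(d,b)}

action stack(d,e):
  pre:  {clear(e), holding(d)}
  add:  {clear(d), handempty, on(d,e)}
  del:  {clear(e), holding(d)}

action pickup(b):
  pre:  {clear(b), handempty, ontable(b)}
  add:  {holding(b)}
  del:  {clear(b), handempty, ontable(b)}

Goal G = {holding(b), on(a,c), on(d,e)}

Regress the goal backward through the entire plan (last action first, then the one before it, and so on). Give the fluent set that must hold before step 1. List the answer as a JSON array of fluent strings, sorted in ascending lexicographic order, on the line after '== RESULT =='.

Work backward from the goal:
  through step 4 (pickup(b)): drop {holding(b)}, keep {on(a,c), on(d,e)}, require {clear(b), handempty, ontable(b)}
    → {clear(b), handempty, on(a,c), on(d,e), ontable(b)}
  through step 3 (stack(d,e)): drop {handempty, on(d,e)}, keep {clear(b), on(a,c), ontable(b)}, require {clear(e), holding(d)}
    → {clear(b), clear(e), holding(d), on(a,c), ontable(b)}
  through step 2 (unstack(d,b)): drop {clear(b), holding(d)}, keep {clear(e), on(a,c), ontable(b)}, require {clear(d), handempty, on(d,b)}
    → {clear(d), clear(e), handempty, on(a,c), on(d,b), ontable(b)}
  through step 1 (stack(a,c)): drop {handempty, on(a,c)}, keep {clear(d), clear(e), on(d,b), ontable(b)}, require {clear(c), holding(a)}
    → {clear(c), clear(d), clear(e), holding(a), on(d,b), ontable(b)}

== RESULT ==
["clear(c)", "clear(d)", "clear(e)", "holding(a)", "on(d,b)", "ontable(b)"]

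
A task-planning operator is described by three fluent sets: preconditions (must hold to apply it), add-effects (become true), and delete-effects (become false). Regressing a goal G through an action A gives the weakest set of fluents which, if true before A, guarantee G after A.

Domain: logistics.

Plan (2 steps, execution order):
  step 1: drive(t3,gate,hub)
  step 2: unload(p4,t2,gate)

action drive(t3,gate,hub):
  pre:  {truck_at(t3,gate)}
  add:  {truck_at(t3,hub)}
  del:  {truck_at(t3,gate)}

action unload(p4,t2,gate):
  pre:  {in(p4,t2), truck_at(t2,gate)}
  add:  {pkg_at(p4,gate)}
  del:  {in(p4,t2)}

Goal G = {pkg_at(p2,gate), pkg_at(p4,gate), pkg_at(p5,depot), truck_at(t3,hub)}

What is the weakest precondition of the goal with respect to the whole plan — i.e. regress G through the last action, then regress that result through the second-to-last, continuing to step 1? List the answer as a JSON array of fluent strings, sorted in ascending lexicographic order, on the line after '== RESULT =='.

Regress step by step:
  through step 2 (unload(p4,t2,gate)): drop {pkg_at(p4,gate)}, keep {pkg_at(p2,gate), pkg_at(p5,depot), truck_at(t3,hub)}, require {in(p4,t2), truck_at(t2,gate)}
    → {in(p4,t2), pkg_at(p2,gate), pkg_at(p5,depot), truck_at(t2,gate), truck_at(t3,hub)}
  through step 1 (drive(t3,gate,hub)): drop {truck_at(t3,hub)}, keep {in(p4,t2), pkg_at(p2,gate), pkg_at(p5,depot), truck_at(t2,gate)}, require {truck_at(t3,gate)}
    → {in(p4,t2), pkg_at(p2,gate), pkg_at(p5,depot), truck_at(t2,gate), truck_at(t3,gate)}

== RESULT ==
["in(p4,t2)", "pkg_at(p2,gate)", "pkg_at(p5,depot)", "truck_at(t2,gate)", "truck_at(t3,gate)"]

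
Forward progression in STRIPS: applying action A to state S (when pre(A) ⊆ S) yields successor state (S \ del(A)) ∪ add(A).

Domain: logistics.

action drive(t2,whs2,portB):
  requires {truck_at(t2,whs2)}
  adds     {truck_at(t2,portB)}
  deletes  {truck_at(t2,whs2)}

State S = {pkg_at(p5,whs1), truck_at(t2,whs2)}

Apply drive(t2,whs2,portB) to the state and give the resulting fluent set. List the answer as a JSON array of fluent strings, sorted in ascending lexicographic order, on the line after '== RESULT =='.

Compute (S \ del) ∪ add:
  pre ⊆ S: {truck_at(t2,whs2)} ⊆ S  — applicable
  S \ del = {pkg_at(p5,whs1)}
  ∪ add   = {pkg_at(p5,whs1), truck_at(t2,portB)}

== RESULT ==
["pkg_at(p5,whs1)", "truck_at(t2,portB)"]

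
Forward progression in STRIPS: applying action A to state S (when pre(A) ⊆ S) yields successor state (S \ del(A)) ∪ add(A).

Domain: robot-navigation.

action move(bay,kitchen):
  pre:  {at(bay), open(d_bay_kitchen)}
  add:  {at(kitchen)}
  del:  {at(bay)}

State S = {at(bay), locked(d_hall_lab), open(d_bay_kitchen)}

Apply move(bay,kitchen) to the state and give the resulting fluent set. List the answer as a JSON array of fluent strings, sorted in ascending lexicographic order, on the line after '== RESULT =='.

Compute (S \ del) ∪ add:
  pre ⊆ S: {at(bay), open(d_bay_kitchen)} ⊆ S  — applicable
  S \ del = {locked(d_hall_lab), open(d_bay_kitchen)}
  ∪ add   = {at(kitchen), locked(d_hall_lab), open(d_bay_kitchen)}

== RESULT ==
["at(kitchen)", "locked(d_hall_lab)", "open(d_bay_kitchen)"]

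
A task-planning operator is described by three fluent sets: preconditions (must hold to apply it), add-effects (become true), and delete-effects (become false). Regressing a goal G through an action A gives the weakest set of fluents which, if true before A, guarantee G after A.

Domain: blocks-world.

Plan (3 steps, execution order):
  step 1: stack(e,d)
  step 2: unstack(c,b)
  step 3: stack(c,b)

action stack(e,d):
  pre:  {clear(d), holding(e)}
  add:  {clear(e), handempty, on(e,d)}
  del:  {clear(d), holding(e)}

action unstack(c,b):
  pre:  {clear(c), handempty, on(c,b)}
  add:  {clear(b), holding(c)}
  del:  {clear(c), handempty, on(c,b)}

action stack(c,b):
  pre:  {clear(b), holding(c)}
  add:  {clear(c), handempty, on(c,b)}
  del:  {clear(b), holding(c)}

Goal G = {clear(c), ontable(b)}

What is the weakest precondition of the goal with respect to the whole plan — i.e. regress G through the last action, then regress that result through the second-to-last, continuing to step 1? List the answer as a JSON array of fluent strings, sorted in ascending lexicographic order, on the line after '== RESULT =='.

Regress step by step:
  through step 3 (stack(c,b)): drop {clear(c)}, keep {ontable(b)}, require {clear(b), holding(c)}
    → {clear(b), holding(c), ontable(b)}
  through step 2 (unstack(c,b)): drop {clear(b), holding(c)}, keep {ontable(b)}, require {clear(c), handempty, on(c,b)}
    → {clear(c), handempty, on(c,b), ontable(b)}
  through step 1 (stack(e,d)): drop {handempty}, keep {clear(c), on(c,b), ontable(b)}, require {clear(d), holding(e)}
    → {clear(c), clear(d), holding(e), on(c,b), ontable(b)}

== RESULT ==
["clear(c)", "clear(d)", "holding(e)", "on(c,b)", "ontable(b)"]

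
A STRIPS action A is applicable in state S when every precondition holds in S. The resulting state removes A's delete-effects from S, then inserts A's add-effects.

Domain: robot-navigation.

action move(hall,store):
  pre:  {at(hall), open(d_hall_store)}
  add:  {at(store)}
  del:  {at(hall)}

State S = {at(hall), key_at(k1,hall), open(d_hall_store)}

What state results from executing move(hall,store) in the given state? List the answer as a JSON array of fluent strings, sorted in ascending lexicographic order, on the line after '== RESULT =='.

Compute (S \ del) ∪ add:
  pre ⊆ S: {at(hall), open(d_hall_store)} ⊆ S  — applicable
  S \ del = {key_at(k1,hall), open(d_hall_store)}
  ∪ add   = {at(store), key_at(k1,hall), open(d_hall_store)}

== RESULT ==
["at(store)", "key_at(k1,hall)", "open(d_hall_store)"]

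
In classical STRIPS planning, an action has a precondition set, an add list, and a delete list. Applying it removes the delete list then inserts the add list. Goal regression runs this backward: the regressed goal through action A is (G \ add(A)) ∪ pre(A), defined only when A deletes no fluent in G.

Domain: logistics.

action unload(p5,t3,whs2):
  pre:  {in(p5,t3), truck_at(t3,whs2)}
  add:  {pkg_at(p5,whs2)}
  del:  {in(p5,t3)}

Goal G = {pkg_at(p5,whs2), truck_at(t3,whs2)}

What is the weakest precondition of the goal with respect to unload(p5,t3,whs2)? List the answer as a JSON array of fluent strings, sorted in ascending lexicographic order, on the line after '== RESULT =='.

Compute (G \ add) ∪ pre:
  G ∩ del = {}  (empty — regression defined)
  G \ add = {pkg_at(p5,whs2), truck_at(t3,whs2)} \ {pkg_at(p5,whs2)} = {truck_at(t3,whs2)}
  ∪ pre   = {truck_at(t3,whs2)} ∪ {in(p5,t3), truck_at(t3,whs2)}
          = {in(p5,t3), truck_at(t3,whs2)}

== RESULT ==
["in(p5,t3)", "truck_at(t3,whs2)"]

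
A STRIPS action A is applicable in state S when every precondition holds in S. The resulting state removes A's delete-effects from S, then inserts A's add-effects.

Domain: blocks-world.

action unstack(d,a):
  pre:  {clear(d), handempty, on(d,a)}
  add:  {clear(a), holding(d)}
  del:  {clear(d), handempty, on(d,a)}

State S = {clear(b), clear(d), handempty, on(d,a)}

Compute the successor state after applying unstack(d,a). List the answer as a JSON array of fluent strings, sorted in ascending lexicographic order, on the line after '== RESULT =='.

Compute (S \ del) ∪ add:
  pre ⊆ S: {clear(d), handempty, on(d,a)} ⊆ S  — applicable
  S \ del = {clear(b)}
  ∪ add   = {clear(a), clear(b), holding(d)}

== RESULT ==
["clear(a)", "clear(b)", "holding(d)"]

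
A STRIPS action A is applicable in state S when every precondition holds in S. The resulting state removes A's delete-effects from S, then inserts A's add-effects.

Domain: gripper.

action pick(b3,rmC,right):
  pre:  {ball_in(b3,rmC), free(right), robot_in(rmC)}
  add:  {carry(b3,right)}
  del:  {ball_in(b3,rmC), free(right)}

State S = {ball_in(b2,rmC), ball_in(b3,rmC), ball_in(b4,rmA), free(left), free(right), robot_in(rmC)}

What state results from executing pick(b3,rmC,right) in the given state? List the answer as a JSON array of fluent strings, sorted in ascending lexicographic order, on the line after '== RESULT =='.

Compute (S \ del) ∪ add:
  pre ⊆ S: {ball_in(b3,rmC), free(right), robot_in(rmC)} ⊆ S  — applicable
  S \ del = {ball_in(b2,rmC), ball_in(b4,rmA), free(left), robot_in(rmC)}
  ∪ add   = {ball_in(b2,rmC), ball_in(b4,rmA), carry(b3,right), free(left), robot_in(rmC)}

== RESULT ==
["ball_in(b2,rmC)", "ball_in(b4,rmA)", "carry(b3,right)", "free(left)", "robot_in(rmC)"]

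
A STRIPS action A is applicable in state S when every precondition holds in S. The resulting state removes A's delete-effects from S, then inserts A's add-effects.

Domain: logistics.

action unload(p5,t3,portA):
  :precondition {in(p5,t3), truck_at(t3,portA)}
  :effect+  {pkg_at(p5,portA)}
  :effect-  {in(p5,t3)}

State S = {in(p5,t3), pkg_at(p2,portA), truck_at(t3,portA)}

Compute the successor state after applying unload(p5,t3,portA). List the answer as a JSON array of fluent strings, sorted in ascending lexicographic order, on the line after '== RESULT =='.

Compute (S \ del) ∪ add:
  pre ⊆ S: {in(p5,t3), truck_at(t3,portA)} ⊆ S  — applicable
  S \ del = {pkg_at(p2,portA), truck_at(t3,portA)}
  ∪ add   = {pkg_at(p2,portA), pkg_at(p5,portA), truck_at(t3,portA)}

== RESULT ==
["pkg_at(p2,portA)", "pkg_at(p5,portA)", "truck_at(t3,portA)"]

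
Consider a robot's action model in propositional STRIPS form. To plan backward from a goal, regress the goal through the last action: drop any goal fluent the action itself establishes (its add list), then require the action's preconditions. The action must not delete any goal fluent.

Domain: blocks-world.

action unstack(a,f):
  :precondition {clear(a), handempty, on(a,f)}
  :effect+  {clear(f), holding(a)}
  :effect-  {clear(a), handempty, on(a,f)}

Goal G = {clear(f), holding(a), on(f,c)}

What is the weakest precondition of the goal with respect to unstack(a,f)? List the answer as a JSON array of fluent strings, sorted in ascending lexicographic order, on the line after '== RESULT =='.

Regress:
  G ∩ del = {}  (empty — regression defined)
  G \ add = {clear(f), holding(a), on(f,c)} \ {clear(f), holding(a)} = {on(f,c)}
  ∪ pre   = {on(f,c)} ∪ {clear(a), handempty, on(a,f)}
          = {clear(a), handempty, on(a,f), on(f,c)}

== RESULT ==
["clear(a)", "handempty", "on(a,f)", "on(f,c)"]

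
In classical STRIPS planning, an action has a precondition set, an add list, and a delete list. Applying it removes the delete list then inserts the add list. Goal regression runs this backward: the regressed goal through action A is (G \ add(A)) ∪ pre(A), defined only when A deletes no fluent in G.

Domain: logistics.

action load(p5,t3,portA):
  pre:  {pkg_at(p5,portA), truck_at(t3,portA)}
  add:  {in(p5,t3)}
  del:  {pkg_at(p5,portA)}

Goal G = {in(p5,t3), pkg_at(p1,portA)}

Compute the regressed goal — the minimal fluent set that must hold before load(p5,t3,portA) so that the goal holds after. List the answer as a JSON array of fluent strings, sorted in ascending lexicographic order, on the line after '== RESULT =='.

Regress:
  G ∩ del = {}  (empty — regression defined)
  G \ add = {in(p5,t3), pkg_at(p1,portA)} \ {in(p5,t3)} = {pkg_at(p1,portA)}
  ∪ pre   = {pkg_at(p1,portA)} ∪ {pkg_at(p5,portA), truck_at(t3,portA)}
          = {pkg_at(p1,portA), pkg_at(p5,portA), truck_at(t3,portA)}

== RESULT ==
["pkg_at(p1,portA)", "pkg_at(p5,portA)", "truck_at(t3,portA)"]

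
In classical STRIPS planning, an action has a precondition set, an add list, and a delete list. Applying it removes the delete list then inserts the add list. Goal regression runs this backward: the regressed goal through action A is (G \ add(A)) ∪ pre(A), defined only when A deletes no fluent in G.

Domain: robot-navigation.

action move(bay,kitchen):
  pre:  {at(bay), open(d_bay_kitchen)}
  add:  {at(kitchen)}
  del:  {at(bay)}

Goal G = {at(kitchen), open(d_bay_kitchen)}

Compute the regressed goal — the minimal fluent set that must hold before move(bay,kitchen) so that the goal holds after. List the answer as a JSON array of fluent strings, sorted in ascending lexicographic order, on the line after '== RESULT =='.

Compute (G \ add) ∪ pre:
  G ∩ del = {}  (empty — regression defined)
  G \ add = {at(kitchen), open(d_bay_kitchen)} \ {at(kitchen)} = {open(d_bay_kitchen)}
  ∪ pre   = {open(d_bay_kitchen)} ∪ {at(bay), open(d_bay_kitchen)}
          = {at(bay), open(d_bay_kitchen)}

== RESULT ==
["at(bay)", "open(d_bay_kitchen)"]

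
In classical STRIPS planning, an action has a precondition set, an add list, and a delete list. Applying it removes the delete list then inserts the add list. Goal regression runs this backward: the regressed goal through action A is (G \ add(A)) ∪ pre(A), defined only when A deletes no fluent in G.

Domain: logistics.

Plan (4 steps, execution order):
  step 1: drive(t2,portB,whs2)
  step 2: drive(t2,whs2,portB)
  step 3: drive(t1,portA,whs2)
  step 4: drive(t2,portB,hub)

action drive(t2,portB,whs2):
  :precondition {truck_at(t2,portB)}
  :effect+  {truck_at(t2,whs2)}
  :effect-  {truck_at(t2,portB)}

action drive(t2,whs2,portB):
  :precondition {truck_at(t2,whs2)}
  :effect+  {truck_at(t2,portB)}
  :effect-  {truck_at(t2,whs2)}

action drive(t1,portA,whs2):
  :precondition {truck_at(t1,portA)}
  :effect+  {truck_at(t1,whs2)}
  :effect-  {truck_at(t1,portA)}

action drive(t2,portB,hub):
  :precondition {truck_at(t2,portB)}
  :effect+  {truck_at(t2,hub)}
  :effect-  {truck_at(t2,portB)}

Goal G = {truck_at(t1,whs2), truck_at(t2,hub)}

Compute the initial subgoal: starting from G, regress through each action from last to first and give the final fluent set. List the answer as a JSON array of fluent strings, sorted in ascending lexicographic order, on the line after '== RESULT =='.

Work backward from the goal:
  through step 4 (drive(t2,portB,hub)): drop {truck_at(t2,hub)}, keep {truck_at(t1,whs2)}, require {truck_at(t2,portB)}
    → {truck_at(t1,whs2), truck_at(t2,portB)}
  through step 3 (drive(t1,portA,whs2)): drop {truck_at(t1,whs2)}, keep {truck_at(t2,portB)}, require {truck_at(t1,portA)}
    → {truck_at(t1,portA), truck_at(t2,portB)}
  through step 2 (drive(t2,whs2,portB)): drop {truck_at(t2,portB)}, keep {truck_at(t1,portA)}, require {truck_at(t2,whs2)}
    → {truck_at(t1,portA), truck_at(t2,whs2)}
  through step 1 (drive(t2,portB,whs2)): drop {truck_at(t2,whs2)}, keep {truck_at(t1,portA)}, require {truck_at(t2,portB)}
    → {truck_at(t1,portA), truck_at(t2,portB)}

== RESULT ==
["truck_at(t1,portA)", "truck_at(t2,portB)"]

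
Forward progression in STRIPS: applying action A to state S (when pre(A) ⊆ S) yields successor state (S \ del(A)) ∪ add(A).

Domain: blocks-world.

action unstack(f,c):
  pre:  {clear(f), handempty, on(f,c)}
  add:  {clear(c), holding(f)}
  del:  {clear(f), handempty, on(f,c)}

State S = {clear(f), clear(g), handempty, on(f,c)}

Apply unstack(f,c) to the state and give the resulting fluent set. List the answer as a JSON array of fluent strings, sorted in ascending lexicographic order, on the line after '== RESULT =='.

Compute (S \ del) ∪ add:
  pre ⊆ S: {clear(f), handempty, on(f,c)} ⊆ S  — applicable
  S \ del = {clear(g)}
  ∪ add   = {clear(c), clear(g), holding(f)}

== RESULT ==
["clear(c)", "clear(g)", "holding(f)"]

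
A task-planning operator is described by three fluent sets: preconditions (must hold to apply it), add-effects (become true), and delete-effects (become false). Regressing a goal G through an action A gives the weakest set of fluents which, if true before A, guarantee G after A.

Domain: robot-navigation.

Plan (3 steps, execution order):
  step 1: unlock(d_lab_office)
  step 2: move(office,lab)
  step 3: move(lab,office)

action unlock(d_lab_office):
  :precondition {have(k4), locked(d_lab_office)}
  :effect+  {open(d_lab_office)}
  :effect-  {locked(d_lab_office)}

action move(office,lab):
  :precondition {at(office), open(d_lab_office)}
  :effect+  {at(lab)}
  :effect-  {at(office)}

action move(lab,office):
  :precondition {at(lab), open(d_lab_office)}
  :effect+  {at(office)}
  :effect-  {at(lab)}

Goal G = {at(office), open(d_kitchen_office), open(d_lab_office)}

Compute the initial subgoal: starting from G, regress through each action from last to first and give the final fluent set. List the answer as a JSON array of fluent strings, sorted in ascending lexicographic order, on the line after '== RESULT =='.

Regress step by step:
  through step 3 (move(lab,office)): drop {at(office)}, keep {open(d_kitchen_office), open(d_lab_office)}, require {at(lab), open(d_lab_office)}
    → {at(lab), open(d_kitchen_office), open(d_lab_office)}
  through step 2 (move(office,lab)): drop {at(lab)}, keep {open(d_kitchen_office), open(d_lab_office)}, require {at(office), open(d_lab_office)}
    → {at(office), open(d_kitchen_office), open(d_lab_office)}
  through step 1 (unlock(d_lab_office)): drop {open(d_lab_office)}, keep {at(office), open(d_kitchen_office)}, require {have(k4), locked(d_lab_office)}
    → {at(office), have(k4), locked(d_lab_office), open(d_kitchen_office)}

== RESULT ==
["at(office)", "have(k4)", "locked(d_lab_office)", "open(d_kitchen_office)"]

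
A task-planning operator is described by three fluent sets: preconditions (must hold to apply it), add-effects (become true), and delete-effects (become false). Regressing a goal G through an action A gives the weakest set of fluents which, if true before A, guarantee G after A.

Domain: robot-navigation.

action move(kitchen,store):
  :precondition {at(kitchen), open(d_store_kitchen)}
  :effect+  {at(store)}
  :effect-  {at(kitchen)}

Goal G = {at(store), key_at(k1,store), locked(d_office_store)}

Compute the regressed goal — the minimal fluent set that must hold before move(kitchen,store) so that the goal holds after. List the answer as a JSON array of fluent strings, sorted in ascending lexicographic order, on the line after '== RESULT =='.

Compute (G \ add) ∪ pre:
  G ∩ del = {}  (empty — regression defined)
  G \ add = {at(store), key_at(k1,store), locked(d_office_store)} \ {at(store)} = {key_at(k1,store), locked(d_office_store)}
  ∪ pre   = {key_at(k1,store), locked(d_office_store)} ∪ {at(kitchen), open(d_store_kitchen)}
          = {at(kitchen), key_at(k1,store), locked(d_office_store), open(d_store_kitchen)}

== RESULT ==
["at(kitchen)", "key_at(k1,store)", "locked(d_office_store)", "open(d_store_kitchen)"]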